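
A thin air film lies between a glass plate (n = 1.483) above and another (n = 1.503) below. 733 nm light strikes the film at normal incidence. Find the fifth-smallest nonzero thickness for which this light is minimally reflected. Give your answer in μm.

At the upper boundary (n = 1.483 to n = 1.0) the reflected ray undergoes no phase shift.
At the lower boundary (n = 1.0 to n = 1.503) the reflected ray undergoes a half-wave phase shift.
Net: one phase inversion between the two reflected rays.
So the condition for destructive reflection is 2 n t = m λ.
The fifth-smallest nonzero thickness corresponds to m = 5: t = m λ / (2 n) = 5.00 × 733 / (2 × 1.0) = 1833 nm.

1.83 μm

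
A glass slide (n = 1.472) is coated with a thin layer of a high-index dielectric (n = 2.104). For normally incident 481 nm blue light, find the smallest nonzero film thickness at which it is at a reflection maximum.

At the upper boundary (n = 1.0 to n = 2.104) the reflected ray undergoes a half-wave phase shift.
At the lower boundary (n = 2.104 to n = 1.472) the reflected ray undergoes no phase shift.
The two reflections differ by half a wavelength.
With one net inversion, constructive interference in reflection requires 2 n t = (m + ½) λ.
Minimum at m = 0: t = λ / (4 n) = 481 / (4 × 2.104) = 57.2 nm.

57.2 nm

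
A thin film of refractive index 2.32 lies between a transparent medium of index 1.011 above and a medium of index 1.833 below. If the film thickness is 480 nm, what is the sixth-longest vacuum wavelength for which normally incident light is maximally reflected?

405 nm

Ray reflecting at the top interface goes from n = 1.011 toward n = 2.32: a half-wave phase shift.
At the lower boundary (n = 2.32 to n = 1.833) the reflected ray undergoes no phase shift.
Exactly one π shift → a net half-wave offset.
With one net inversion, constructive interference in reflection requires 2 n t = (m + ½) λ.
λ = 2 n t / (m + ½). The sixth-longest wavelength is m = 5: λ = 2 × 2.32 × 480 / 5.50 = 405 nm.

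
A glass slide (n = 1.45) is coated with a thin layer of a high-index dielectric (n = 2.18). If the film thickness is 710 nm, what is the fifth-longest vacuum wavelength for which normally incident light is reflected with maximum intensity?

Ray reflecting at the top interface goes from n = 1.0 toward n = 2.18: a half-wave phase shift.
Ray reflecting at the bottom interface goes from n = 2.18 toward n = 1.45: no phase shift.
Exactly one π shift → a net half-wave offset.
So the condition for constructive reflection is 2 n t = (m + ½) λ.
λ = 2 n t / (m + ½). The fifth-longest wavelength is m = 4: λ = 2 × 2.18 × 710 / 4.50 = 688 nm.

688 nm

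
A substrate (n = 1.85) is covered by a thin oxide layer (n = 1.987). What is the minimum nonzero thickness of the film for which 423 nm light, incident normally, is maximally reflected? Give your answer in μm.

At the upper boundary (n = 1.0 to n = 1.987) the reflected ray undergoes a half-wave phase shift.
At the lower boundary (n = 1.987 to n = 1.85) the reflected ray undergoes no phase shift.
Net: one phase inversion between the two reflected rays.
For strong reflection here: 2 n t = (m + ½) λ.
Minimum at m = 0: t = λ / (4 n) = 423 / (4 × 1.987) = 53.2 nm.

0.0532 μm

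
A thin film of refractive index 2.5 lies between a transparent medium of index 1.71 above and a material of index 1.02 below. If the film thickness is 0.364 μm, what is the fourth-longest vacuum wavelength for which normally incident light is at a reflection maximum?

At the upper boundary (n = 1.71 to n = 2.5) the reflected ray undergoes a half-wave phase shift.
Ray reflecting at the bottom interface goes from n = 2.5 toward n = 1.02: no phase shift.
Net: one phase inversion between the two reflected rays.
So the condition for constructive reflection is 2 n t = (m + ½) λ.
λ = 2 n t / (m + ½). The fourth-longest wavelength is m = 3: λ = 2 × 2.5 × 364 / 3.50 = 520 nm.

520 nm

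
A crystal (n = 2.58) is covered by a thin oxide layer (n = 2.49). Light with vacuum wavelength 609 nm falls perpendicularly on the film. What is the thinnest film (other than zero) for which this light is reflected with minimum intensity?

61.1 nm

Top surface (1.0 → 2.49): reflection off a higher-index medium gives a half-wave phase shift.
Bottom surface (2.49 → 2.58): reflection off a higher-index medium gives a half-wave phase shift.
Net: no relative phase inversion (both shifts match).
So the condition for destructive reflection is 2 n t = (m + ½) λ.
Minimum at m = 0: t = λ / (4 n) = 609 / (4 × 2.49) = 61.1 nm.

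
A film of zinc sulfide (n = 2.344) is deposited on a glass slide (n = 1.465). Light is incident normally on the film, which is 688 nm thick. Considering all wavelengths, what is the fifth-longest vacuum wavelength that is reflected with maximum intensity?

717 nm

Ray reflecting at the top interface goes from n = 1.0 toward n = 2.344: a half-wave phase shift.
Ray reflecting at the bottom interface goes from n = 2.344 toward n = 1.465: no phase shift.
Net: one phase inversion between the two reflected rays.
With one net inversion, constructive interference in reflection requires 2 n t = (m + ½) λ.
λ = 2 n t / (m + ½). The fifth-longest wavelength is m = 4: λ = 2 × 2.344 × 688 / 4.50 = 717 nm.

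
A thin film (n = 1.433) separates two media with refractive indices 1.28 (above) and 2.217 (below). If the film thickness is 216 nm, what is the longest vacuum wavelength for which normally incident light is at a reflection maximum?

619 nm

At the upper boundary (n = 1.28 to n = 1.433) the reflected ray undergoes a half-wave phase shift.
Ray reflecting at the bottom interface goes from n = 1.433 toward n = 2.217: a half-wave phase shift.
Zero or two π shifts → no net half-wave offset.
With no net inversion, constructive interference in reflection requires 2 n t = m λ.
λ = 2 n t / m. The longest wavelength is m = 1: λ = 2 × 1.433 × 216 / 1.00 = 619 nm.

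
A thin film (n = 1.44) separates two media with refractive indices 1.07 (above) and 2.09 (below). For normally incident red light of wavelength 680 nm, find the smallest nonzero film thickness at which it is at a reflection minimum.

Ray reflecting at the top interface goes from n = 1.07 toward n = 1.44: a half-wave phase shift.
Bottom surface (1.44 → 2.09): reflection off a higher-index medium gives a half-wave phase shift.
Net: no relative phase inversion (both shifts match).
With no net inversion, destructive interference in reflection requires 2 n t = (m + ½) λ.
Minimum at m = 0: t = λ / (4 n) = 680 / (4 × 1.44) = 118 nm.

118 nm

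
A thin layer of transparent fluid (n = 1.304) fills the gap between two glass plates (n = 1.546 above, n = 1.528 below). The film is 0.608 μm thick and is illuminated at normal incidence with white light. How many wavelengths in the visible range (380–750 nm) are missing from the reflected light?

2

At the upper boundary (n = 1.546 to n = 1.304) the reflected ray undergoes no phase shift.
Ray reflecting at the bottom interface goes from n = 1.304 toward n = 1.528: a half-wave phase shift.
Net: one phase inversion between the two reflected rays.
So the condition for destructive reflection is 2 n t = m λ.
λ = 2 n t / m = 1586 / m nm.
m=2: 793 nm (IR); m=3: 529 nm (visible); m=4: 396 nm (visible); m=5: 317 nm (UV).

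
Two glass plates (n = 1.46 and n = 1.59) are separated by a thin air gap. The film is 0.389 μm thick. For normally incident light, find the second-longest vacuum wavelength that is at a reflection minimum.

Top surface (1.46 → 1.0): reflection off a lower-index medium gives no phase shift.
Ray reflecting at the bottom interface goes from n = 1.0 toward n = 1.59: a half-wave phase shift.
Net: one phase inversion between the two reflected rays.
So the condition for destructive reflection is 2 n t = m λ.
λ = 2 n t / m. The second-longest wavelength is m = 2: λ = 2 × 1.0 × 389 / 2.00 = 389 nm.

389 nm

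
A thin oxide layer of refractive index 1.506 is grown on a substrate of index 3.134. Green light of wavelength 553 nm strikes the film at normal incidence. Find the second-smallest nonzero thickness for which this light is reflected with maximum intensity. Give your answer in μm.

0.367 μm

At the upper boundary (n = 1.0 to n = 1.506) the reflected ray undergoes a half-wave phase shift.
Ray reflecting at the bottom interface goes from n = 1.506 toward n = 3.134: a half-wave phase shift.
Net: no relative phase inversion (both shifts match).
With no net inversion, constructive interference in reflection requires 2 n t = m λ.
The second-smallest nonzero thickness corresponds to m = 2: t = m λ / (2 n) = 2.00 × 553 / (2 × 1.506) = 367 nm.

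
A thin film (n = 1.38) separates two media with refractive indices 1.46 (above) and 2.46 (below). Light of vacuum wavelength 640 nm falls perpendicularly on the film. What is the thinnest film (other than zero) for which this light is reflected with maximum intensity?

Ray reflecting at the top interface goes from n = 1.46 toward n = 1.38: no phase shift.
Ray reflecting at the bottom interface goes from n = 1.38 toward n = 2.46: a half-wave phase shift.
The two reflections differ by half a wavelength.
With one net inversion, constructive interference in reflection requires 2 n t = (m + ½) λ.
Minimum at m = 0: t = λ / (4 n) = 640 / (4 × 1.38) = 116 nm.

116 nm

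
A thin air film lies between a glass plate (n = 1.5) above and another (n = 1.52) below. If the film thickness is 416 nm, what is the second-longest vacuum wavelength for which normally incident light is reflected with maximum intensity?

555 nm

Top surface (1.5 → 1.0): reflection off a lower-index medium gives no phase shift.
At the lower boundary (n = 1.0 to n = 1.52) the reflected ray undergoes a half-wave phase shift.
The two reflections differ by half a wavelength.
So the condition for constructive reflection is 2 n t = (m + ½) λ.
λ = 2 n t / (m + ½). The second-longest wavelength is m = 1: λ = 2 × 1.0 × 416 / 1.50 = 555 nm.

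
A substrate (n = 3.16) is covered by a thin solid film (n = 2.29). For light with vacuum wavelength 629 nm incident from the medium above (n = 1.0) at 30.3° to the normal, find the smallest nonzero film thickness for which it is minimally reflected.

70.4 nm

Top surface (1.0 → 2.29): reflection off a higher-index medium gives a half-wave phase shift.
At the lower boundary (n = 2.29 to n = 3.16) the reflected ray undergoes a half-wave phase shift.
Zero or two π shifts → no net half-wave offset.
So the condition for destructive reflection is 2 n t cos θ_r = (m + ½) λ.
Snell's law: 1.0 sin 30.3° = 2.29 sin θ_r → sin θ_r = 0.220, cos θ_r = 0.975.
Minimum at m = 0: t = λ / (4 n cos θ_r) = 629 / (4 × 2.29 × 0.975) = 70.4 nm.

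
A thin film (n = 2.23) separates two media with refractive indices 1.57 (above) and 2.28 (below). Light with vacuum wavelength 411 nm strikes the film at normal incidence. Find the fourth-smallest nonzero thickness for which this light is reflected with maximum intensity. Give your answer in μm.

0.369 μm

At the upper boundary (n = 1.57 to n = 2.23) the reflected ray undergoes a half-wave phase shift.
Bottom surface (2.23 → 2.28): reflection off a higher-index medium gives a half-wave phase shift.
Net: no relative phase inversion (both shifts match).
So the condition for constructive reflection is 2 n t = m λ.
The fourth-smallest nonzero thickness corresponds to m = 4: t = m λ / (2 n) = 4.00 × 411 / (2 × 2.23) = 369 nm.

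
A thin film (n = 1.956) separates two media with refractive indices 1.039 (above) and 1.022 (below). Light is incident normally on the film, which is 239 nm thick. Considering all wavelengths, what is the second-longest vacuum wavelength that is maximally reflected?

623 nm

At the upper boundary (n = 1.039 to n = 1.956) the reflected ray undergoes a half-wave phase shift.
At the lower boundary (n = 1.956 to n = 1.022) the reflected ray undergoes no phase shift.
The two reflections differ by half a wavelength.
So the condition for constructive reflection is 2 n t = (m + ½) λ.
λ = 2 n t / (m + ½). The second-longest wavelength is m = 1: λ = 2 × 1.956 × 239 / 1.50 = 623 nm.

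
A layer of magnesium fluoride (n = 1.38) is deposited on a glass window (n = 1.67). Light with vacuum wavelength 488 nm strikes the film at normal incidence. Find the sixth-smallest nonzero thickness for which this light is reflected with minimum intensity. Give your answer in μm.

0.972 μm

At the upper boundary (n = 1.0 to n = 1.38) the reflected ray undergoes a half-wave phase shift.
Bottom surface (1.38 → 1.67): reflection off a higher-index medium gives a half-wave phase shift.
The two reflections carry the same phase change, so no net offset.
So the condition for destructive reflection is 2 n t = (m + ½) λ.
The sixth-smallest nonzero thickness corresponds to m = 5: t = (m + ½) λ / (2 n) = 5.50 × 488 / (2 × 1.38) = 972 nm.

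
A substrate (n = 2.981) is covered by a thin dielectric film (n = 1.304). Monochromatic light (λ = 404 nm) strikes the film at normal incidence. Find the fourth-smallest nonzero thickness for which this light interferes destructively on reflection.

Ray reflecting at the top interface goes from n = 1.0 toward n = 1.304: a half-wave phase shift.
At the lower boundary (n = 1.304 to n = 2.981) the reflected ray undergoes a half-wave phase shift.
Net: no relative phase inversion (both shifts match).
For dark reflection here: 2 n t = (m + ½) λ.
The fourth-smallest nonzero thickness corresponds to m = 3: t = (m + ½) λ / (2 n) = 3.50 × 404 / (2 × 1.304) = 542 nm.

542 nm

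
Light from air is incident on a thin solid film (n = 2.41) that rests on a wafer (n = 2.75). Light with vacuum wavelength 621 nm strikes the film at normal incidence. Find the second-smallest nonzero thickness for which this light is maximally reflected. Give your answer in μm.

0.258 μm

Ray reflecting at the top interface goes from n = 1.0 toward n = 2.41: a half-wave phase shift.
At the lower boundary (n = 2.41 to n = 2.75) the reflected ray undergoes a half-wave phase shift.
Zero or two π shifts → no net half-wave offset.
For maximum reflection here: 2 n t = m λ.
The second-smallest nonzero thickness corresponds to m = 2: t = m λ / (2 n) = 2.00 × 621 / (2 × 2.41) = 258 nm.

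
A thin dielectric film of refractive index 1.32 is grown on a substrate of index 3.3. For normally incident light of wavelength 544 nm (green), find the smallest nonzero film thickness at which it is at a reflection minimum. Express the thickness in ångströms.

1030 Å

Ray reflecting at the top interface goes from n = 1.0 toward n = 1.32: a half-wave phase shift.
Bottom surface (1.32 → 3.3): reflection off a higher-index medium gives a half-wave phase shift.
The two reflections carry the same phase change, so no net offset.
For minimum reflection here: 2 n t = (m + ½) λ.
Minimum at m = 0: t = λ / (4 n) = 544 / (4 × 1.32) = 103 nm.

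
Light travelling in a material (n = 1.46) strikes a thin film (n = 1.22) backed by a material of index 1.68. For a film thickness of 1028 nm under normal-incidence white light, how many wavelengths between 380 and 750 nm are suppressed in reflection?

3

Ray reflecting at the top interface goes from n = 1.46 toward n = 1.22: no phase shift.
At the lower boundary (n = 1.22 to n = 1.68) the reflected ray undergoes a half-wave phase shift.
The two reflections differ by half a wavelength.
For dark reflection here: 2 n t = m λ.
λ = 2 n t / m = 2508 / m nm.
m=3: 836 nm (IR); m=4: 627 nm (visible); m=5: 502 nm (visible); m=6: 418 nm (visible); m=7: 358 nm (UV).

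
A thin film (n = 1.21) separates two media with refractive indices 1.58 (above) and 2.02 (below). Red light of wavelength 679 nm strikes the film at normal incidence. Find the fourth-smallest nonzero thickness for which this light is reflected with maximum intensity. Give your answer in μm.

0.982 μm

Top surface (1.58 → 1.21): reflection off a lower-index medium gives no phase shift.
At the lower boundary (n = 1.21 to n = 2.02) the reflected ray undergoes a half-wave phase shift.
The two reflections differ by half a wavelength.
So the condition for constructive reflection is 2 n t = (m + ½) λ.
The fourth-smallest nonzero thickness corresponds to m = 3: t = (m + ½) λ / (2 n) = 3.50 × 679 / (2 × 1.21) = 982 nm.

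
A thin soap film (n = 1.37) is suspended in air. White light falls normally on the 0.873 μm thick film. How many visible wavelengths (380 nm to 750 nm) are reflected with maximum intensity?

At the upper boundary (n = 1.0 to n = 1.37) the reflected ray undergoes a half-wave phase shift.
At the lower boundary (n = 1.37 to n = 1.0) the reflected ray undergoes no phase shift.
Exactly one π shift → a net half-wave offset.
So the condition for constructive reflection is 2 n t = (m + ½) λ.
λ = 2 n t / (m + ½) = 2392 / (m + ½) nm.
m=2: 957 nm (IR); m=3: 683 nm (visible); m=4: 532 nm (visible); m=5: 435 nm (visible); m=6: 368 nm (UV).

3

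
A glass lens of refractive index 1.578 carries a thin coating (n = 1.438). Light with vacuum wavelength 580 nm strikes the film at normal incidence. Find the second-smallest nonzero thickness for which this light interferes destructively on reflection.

303 nm

At the upper boundary (n = 1.0 to n = 1.438) the reflected ray undergoes a half-wave phase shift.
Ray reflecting at the bottom interface goes from n = 1.438 toward n = 1.578: a half-wave phase shift.
Zero or two π shifts → no net half-wave offset.
So the condition for destructive reflection is 2 n t = (m + ½) λ.
The second-smallest nonzero thickness corresponds to m = 1: t = (m + ½) λ / (2 n) = 1.50 × 580 / (2 × 1.438) = 303 nm.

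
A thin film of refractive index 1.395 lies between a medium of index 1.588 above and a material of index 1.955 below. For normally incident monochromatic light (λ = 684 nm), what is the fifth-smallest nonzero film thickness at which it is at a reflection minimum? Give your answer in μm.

Ray reflecting at the top interface goes from n = 1.588 toward n = 1.395: no phase shift.
Bottom surface (1.395 → 1.955): reflection off a higher-index medium gives a half-wave phase shift.
The two reflections differ by half a wavelength.
So the condition for destructive reflection is 2 n t = m λ.
The fifth-smallest nonzero thickness corresponds to m = 5: t = m λ / (2 n) = 5.00 × 684 / (2 × 1.395) = 1226 nm.

1.23 μm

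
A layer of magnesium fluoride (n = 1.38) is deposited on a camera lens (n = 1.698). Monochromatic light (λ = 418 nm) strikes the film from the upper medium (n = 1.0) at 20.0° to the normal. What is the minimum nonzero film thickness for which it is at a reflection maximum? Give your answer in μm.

Ray reflecting at the top interface goes from n = 1.0 toward n = 1.38: a half-wave phase shift.
At the lower boundary (n = 1.38 to n = 1.698) the reflected ray undergoes a half-wave phase shift.
Zero or two π shifts → no net half-wave offset.
For bright reflection here: 2 n t cos θ_r = m λ.
Snell's law: 1.0 sin 20.0° = 1.38 sin θ_r → sin θ_r = 0.248, cos θ_r = 0.969.
Minimum nonzero at m = 1: t = λ / (2 n cos θ_r) = 418 / (2 × 1.38 × 0.969) = 156 nm.

0.156 μm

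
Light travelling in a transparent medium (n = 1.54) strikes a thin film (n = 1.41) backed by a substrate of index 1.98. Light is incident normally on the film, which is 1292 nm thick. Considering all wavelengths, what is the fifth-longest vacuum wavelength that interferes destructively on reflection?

729 nm

Top surface (1.54 → 1.41): reflection off a lower-index medium gives no phase shift.
Ray reflecting at the bottom interface goes from n = 1.41 toward n = 1.98: a half-wave phase shift.
The two reflections differ by half a wavelength.
With one net inversion, destructive interference in reflection requires 2 n t = m λ.
λ = 2 n t / m. The fifth-longest wavelength is m = 5: λ = 2 × 1.41 × 1292 / 5.00 = 729 nm.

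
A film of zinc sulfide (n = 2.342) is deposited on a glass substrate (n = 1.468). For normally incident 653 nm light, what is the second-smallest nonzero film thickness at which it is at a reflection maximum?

209 nm

Top surface (1.0 → 2.342): reflection off a higher-index medium gives a half-wave phase shift.
At the lower boundary (n = 2.342 to n = 1.468) the reflected ray undergoes no phase shift.
Net: one phase inversion between the two reflected rays.
For strong reflection here: 2 n t = (m + ½) λ.
The second-smallest nonzero thickness corresponds to m = 1: t = (m + ½) λ / (2 n) = 1.50 × 653 / (2 × 2.342) = 209 nm.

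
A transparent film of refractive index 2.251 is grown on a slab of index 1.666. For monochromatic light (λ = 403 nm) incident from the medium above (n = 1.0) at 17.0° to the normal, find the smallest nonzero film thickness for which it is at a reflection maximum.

Top surface (1.0 → 2.251): reflection off a higher-index medium gives a half-wave phase shift.
Ray reflecting at the bottom interface goes from n = 2.251 toward n = 1.666: no phase shift.
The two reflections differ by half a wavelength.
So the condition for constructive reflection is 2 n t cos θ_r = (m + ½) λ.
Snell's law: 1.0 sin 17.0° = 2.251 sin θ_r → sin θ_r = 0.130, cos θ_r = 0.992.
Minimum at m = 0: t = λ / (4 n cos θ_r) = 403 / (4 × 2.251 × 0.992) = 45.1 nm.

45.1 nm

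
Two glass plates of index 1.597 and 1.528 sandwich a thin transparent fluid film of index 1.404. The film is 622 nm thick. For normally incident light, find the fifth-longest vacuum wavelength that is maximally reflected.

388 nm

At the upper boundary (n = 1.597 to n = 1.404) the reflected ray undergoes no phase shift.
Ray reflecting at the bottom interface goes from n = 1.404 toward n = 1.528: a half-wave phase shift.
Net: one phase inversion between the two reflected rays.
With one net inversion, constructive interference in reflection requires 2 n t = (m + ½) λ.
λ = 2 n t / (m + ½). The fifth-longest wavelength is m = 4: λ = 2 × 1.404 × 622 / 4.50 = 388 nm.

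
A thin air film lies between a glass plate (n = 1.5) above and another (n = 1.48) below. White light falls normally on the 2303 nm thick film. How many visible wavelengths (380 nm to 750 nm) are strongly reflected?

At the upper boundary (n = 1.5 to n = 1.0) the reflected ray undergoes no phase shift.
Bottom surface (1.0 → 1.48): reflection off a higher-index medium gives a half-wave phase shift.
Exactly one π shift → a net half-wave offset.
With one net inversion, constructive interference in reflection requires 2 n t = (m + ½) λ.
λ = 2 n t / (m + ½) = 4606 / (m + ½) nm.
m=5: 837 nm (IR); m=6: 709 nm (visible); m=7: 614 nm (visible); m=8: 542 nm (visible); m=9: 485 nm (visible); m=10: 439 nm (visible); m=11: 401 nm (visible); m=12: 368 nm (UV).

6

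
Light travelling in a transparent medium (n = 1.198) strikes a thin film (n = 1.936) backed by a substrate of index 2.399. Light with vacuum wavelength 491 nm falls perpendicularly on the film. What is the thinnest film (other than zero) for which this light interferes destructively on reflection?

63.4 nm

Top surface (1.198 → 1.936): reflection off a higher-index medium gives a half-wave phase shift.
At the lower boundary (n = 1.936 to n = 2.399) the reflected ray undergoes a half-wave phase shift.
Net: no relative phase inversion (both shifts match).
So the condition for destructive reflection is 2 n t = (m + ½) λ.
Minimum at m = 0: t = λ / (4 n) = 491 / (4 × 1.936) = 63.4 nm.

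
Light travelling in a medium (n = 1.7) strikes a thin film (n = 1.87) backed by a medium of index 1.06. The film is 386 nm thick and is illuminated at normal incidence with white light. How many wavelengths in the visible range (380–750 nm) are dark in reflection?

At the upper boundary (n = 1.7 to n = 1.87) the reflected ray undergoes a half-wave phase shift.
At the lower boundary (n = 1.87 to n = 1.06) the reflected ray undergoes no phase shift.
Net: one phase inversion between the two reflected rays.
For weak reflection here: 2 n t = m λ.
λ = 2 n t / m = 1444 / m nm.
m=1: 1444 nm (IR); m=2: 722 nm (visible); m=3: 481 nm (visible); m=4: 361 nm (UV).

2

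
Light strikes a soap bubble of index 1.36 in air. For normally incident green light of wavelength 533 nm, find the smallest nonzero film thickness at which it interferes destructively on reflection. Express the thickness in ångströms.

1960 Å

Ray reflecting at the top interface goes from n = 1.0 toward n = 1.36: a half-wave phase shift.
At the lower boundary (n = 1.36 to n = 1.0) the reflected ray undergoes no phase shift.
Exactly one π shift → a net half-wave offset.
For dark reflection here: 2 n t = m λ.
Minimum nonzero at m = 1: t = λ / (2 n) = 533 / (2 × 1.36) = 196 nm.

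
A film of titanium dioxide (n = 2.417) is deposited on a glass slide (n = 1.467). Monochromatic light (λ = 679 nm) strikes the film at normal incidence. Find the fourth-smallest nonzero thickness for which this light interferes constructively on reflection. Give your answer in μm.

0.492 μm

At the upper boundary (n = 1.0 to n = 2.417) the reflected ray undergoes a half-wave phase shift.
Bottom surface (2.417 → 1.467): reflection off a lower-index medium gives no phase shift.
Net: one phase inversion between the two reflected rays.
For bright reflection here: 2 n t = (m + ½) λ.
The fourth-smallest nonzero thickness corresponds to m = 3: t = (m + ½) λ / (2 n) = 3.50 × 679 / (2 × 2.417) = 492 nm.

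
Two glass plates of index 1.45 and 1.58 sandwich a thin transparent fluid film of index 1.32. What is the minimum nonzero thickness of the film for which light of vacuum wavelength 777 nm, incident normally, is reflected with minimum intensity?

294 nm

Ray reflecting at the top interface goes from n = 1.45 toward n = 1.32: no phase shift.
Bottom surface (1.32 → 1.58): reflection off a higher-index medium gives a half-wave phase shift.
The two reflections differ by half a wavelength.
So the condition for destructive reflection is 2 n t = m λ.
Minimum nonzero at m = 1: t = λ / (2 n) = 777 / (2 × 1.32) = 294 nm.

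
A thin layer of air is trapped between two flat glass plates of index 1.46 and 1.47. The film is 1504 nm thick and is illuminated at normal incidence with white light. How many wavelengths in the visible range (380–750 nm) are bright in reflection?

4

Ray reflecting at the top interface goes from n = 1.46 toward n = 1.0: no phase shift.
At the lower boundary (n = 1.0 to n = 1.47) the reflected ray undergoes a half-wave phase shift.
The two reflections differ by half a wavelength.
With one net inversion, constructive interference in reflection requires 2 n t = (m + ½) λ.
λ = 2 n t / (m + ½) = 3008 / (m + ½) nm.
m=3: 859 nm (IR); m=4: 668 nm (visible); m=5: 547 nm (visible); m=6: 463 nm (visible); m=7: 401 nm (visible); m=8: 354 nm (UV).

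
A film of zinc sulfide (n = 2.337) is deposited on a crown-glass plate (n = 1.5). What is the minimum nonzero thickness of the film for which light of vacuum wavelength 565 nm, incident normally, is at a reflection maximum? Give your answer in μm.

At the upper boundary (n = 1.0 to n = 2.337) the reflected ray undergoes a half-wave phase shift.
Bottom surface (2.337 → 1.5): reflection off a lower-index medium gives no phase shift.
The two reflections differ by half a wavelength.
So the condition for constructive reflection is 2 n t = (m + ½) λ.
Minimum at m = 0: t = λ / (4 n) = 565 / (4 × 2.337) = 60.4 nm.

0.0604 μm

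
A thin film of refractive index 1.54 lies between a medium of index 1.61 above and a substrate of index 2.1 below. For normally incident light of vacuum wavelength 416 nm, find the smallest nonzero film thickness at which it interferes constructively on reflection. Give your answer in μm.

Ray reflecting at the top interface goes from n = 1.61 toward n = 1.54: no phase shift.
Ray reflecting at the bottom interface goes from n = 1.54 toward n = 2.1: a half-wave phase shift.
Net: one phase inversion between the two reflected rays.
So the condition for constructive reflection is 2 n t = (m + ½) λ.
Minimum at m = 0: t = λ / (4 n) = 416 / (4 × 1.54) = 67.5 nm.

0.0675 μm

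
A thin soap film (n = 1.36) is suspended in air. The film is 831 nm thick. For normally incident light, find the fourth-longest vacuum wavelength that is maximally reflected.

646 nm

At the upper boundary (n = 1.0 to n = 1.36) the reflected ray undergoes a half-wave phase shift.
Bottom surface (1.36 → 1.0): reflection off a lower-index medium gives no phase shift.
The two reflections differ by half a wavelength.
For strong reflection here: 2 n t = (m + ½) λ.
λ = 2 n t / (m + ½). The fourth-longest wavelength is m = 3: λ = 2 × 1.36 × 831 / 3.50 = 646 nm.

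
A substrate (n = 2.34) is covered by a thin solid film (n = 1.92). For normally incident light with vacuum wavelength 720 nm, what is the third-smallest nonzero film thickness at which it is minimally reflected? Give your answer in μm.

0.469 μm

Ray reflecting at the top interface goes from n = 1.0 toward n = 1.92: a half-wave phase shift.
Ray reflecting at the bottom interface goes from n = 1.92 toward n = 2.34: a half-wave phase shift.
Zero or two π shifts → no net half-wave offset.
With no net inversion, destructive interference in reflection requires 2 n t = (m + ½) λ.
The third-smallest nonzero thickness corresponds to m = 2: t = (m + ½) λ / (2 n) = 2.50 × 720 / (2 × 1.92) = 469 nm.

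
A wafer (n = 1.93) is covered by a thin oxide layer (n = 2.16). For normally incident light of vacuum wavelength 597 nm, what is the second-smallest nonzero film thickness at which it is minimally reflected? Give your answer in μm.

0.276 μm

At the upper boundary (n = 1.0 to n = 2.16) the reflected ray undergoes a half-wave phase shift.
Bottom surface (2.16 → 1.93): reflection off a lower-index medium gives no phase shift.
The two reflections differ by half a wavelength.
So the condition for destructive reflection is 2 n t = m λ.
The second-smallest nonzero thickness corresponds to m = 2: t = m λ / (2 n) = 2.00 × 597 / (2 × 2.16) = 276 nm.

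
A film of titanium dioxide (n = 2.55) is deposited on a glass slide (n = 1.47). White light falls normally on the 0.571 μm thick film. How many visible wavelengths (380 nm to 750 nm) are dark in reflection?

4

Ray reflecting at the top interface goes from n = 1.0 toward n = 2.55: a half-wave phase shift.
Ray reflecting at the bottom interface goes from n = 2.55 toward n = 1.47: no phase shift.
Net: one phase inversion between the two reflected rays.
For weak reflection here: 2 n t = m λ.
λ = 2 n t / m = 2912 / m nm.
m=3: 971 nm (IR); m=4: 728 nm (visible); m=5: 582 nm (visible); m=6: 485 nm (visible); m=7: 416 nm (visible); m=8: 364 nm (UV).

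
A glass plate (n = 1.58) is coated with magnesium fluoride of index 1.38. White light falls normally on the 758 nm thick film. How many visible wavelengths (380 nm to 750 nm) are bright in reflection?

Top surface (1.0 → 1.38): reflection off a higher-index medium gives a half-wave phase shift.
Ray reflecting at the bottom interface goes from n = 1.38 toward n = 1.58: a half-wave phase shift.
Net: no relative phase inversion (both shifts match).
For maximum reflection here: 2 n t = m λ.
λ = 2 n t / m = 2092 / m nm.
m=2: 1046 nm (IR); m=3: 697 nm (visible); m=4: 523 nm (visible); m=5: 418 nm (visible); m=6: 349 nm (UV).

3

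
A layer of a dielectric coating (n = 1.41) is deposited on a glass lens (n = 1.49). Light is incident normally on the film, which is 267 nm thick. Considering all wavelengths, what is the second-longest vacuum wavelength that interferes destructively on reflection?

Top surface (1.0 → 1.41): reflection off a higher-index medium gives a half-wave phase shift.
At the lower boundary (n = 1.41 to n = 1.49) the reflected ray undergoes a half-wave phase shift.
Net: no relative phase inversion (both shifts match).
So the condition for destructive reflection is 2 n t = (m + ½) λ.
λ = 2 n t / (m + ½). The second-longest wavelength is m = 1: λ = 2 × 1.41 × 267 / 1.50 = 502 nm.

502 nm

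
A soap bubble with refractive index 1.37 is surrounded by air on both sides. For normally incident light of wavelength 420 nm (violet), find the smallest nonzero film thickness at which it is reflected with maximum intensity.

76.6 nm

At the upper boundary (n = 1.0 to n = 1.37) the reflected ray undergoes a half-wave phase shift.
Bottom surface (1.37 → 1.0): reflection off a lower-index medium gives no phase shift.
Exactly one π shift → a net half-wave offset.
With one net inversion, constructive interference in reflection requires 2 n t = (m + ½) λ.
Minimum at m = 0: t = λ / (4 n) = 420 / (4 × 1.37) = 76.6 nm.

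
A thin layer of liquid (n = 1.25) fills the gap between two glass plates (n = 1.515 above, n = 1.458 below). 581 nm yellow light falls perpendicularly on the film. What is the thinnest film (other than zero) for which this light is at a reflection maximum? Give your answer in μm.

At the upper boundary (n = 1.515 to n = 1.25) the reflected ray undergoes no phase shift.
Ray reflecting at the bottom interface goes from n = 1.25 toward n = 1.458: a half-wave phase shift.
The two reflections differ by half a wavelength.
So the condition for constructive reflection is 2 n t = (m + ½) λ.
Minimum at m = 0: t = λ / (4 n) = 581 / (4 × 1.25) = 116 nm.

0.116 μm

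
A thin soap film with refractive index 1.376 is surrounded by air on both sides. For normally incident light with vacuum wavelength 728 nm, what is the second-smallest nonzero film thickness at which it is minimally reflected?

529 nm

Top surface (1.0 → 1.376): reflection off a higher-index medium gives a half-wave phase shift.
Bottom surface (1.376 → 1.0): reflection off a lower-index medium gives no phase shift.
Net: one phase inversion between the two reflected rays.
So the condition for destructive reflection is 2 n t = m λ.
The second-smallest nonzero thickness corresponds to m = 2: t = m λ / (2 n) = 2.00 × 728 / (2 × 1.376) = 529 nm.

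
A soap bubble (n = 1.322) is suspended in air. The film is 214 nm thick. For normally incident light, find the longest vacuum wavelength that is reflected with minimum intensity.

Top surface (1.0 → 1.322): reflection off a higher-index medium gives a half-wave phase shift.
At the lower boundary (n = 1.322 to n = 1.0) the reflected ray undergoes no phase shift.
The two reflections differ by half a wavelength.
For dark reflection here: 2 n t = m λ.
λ = 2 n t / m. The longest wavelength is m = 1: λ = 2 × 1.322 × 214 / 1.00 = 566 nm.

566 nm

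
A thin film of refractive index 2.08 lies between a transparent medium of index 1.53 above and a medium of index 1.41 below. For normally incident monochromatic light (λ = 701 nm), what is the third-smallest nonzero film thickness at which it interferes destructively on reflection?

Ray reflecting at the top interface goes from n = 1.53 toward n = 2.08: a half-wave phase shift.
At the lower boundary (n = 2.08 to n = 1.41) the reflected ray undergoes no phase shift.
The two reflections differ by half a wavelength.
For dark reflection here: 2 n t = m λ.
The third-smallest nonzero thickness corresponds to m = 3: t = m λ / (2 n) = 3.00 × 701 / (2 × 2.08) = 506 nm.

506 nm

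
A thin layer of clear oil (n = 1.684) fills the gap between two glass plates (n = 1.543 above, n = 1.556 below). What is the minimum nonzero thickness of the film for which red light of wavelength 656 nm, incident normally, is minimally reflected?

Ray reflecting at the top interface goes from n = 1.543 toward n = 1.684: a half-wave phase shift.
Bottom surface (1.684 → 1.556): reflection off a lower-index medium gives no phase shift.
The two reflections differ by half a wavelength.
With one net inversion, destructive interference in reflection requires 2 n t = m λ.
Minimum nonzero at m = 1: t = λ / (2 n) = 656 / (2 × 1.684) = 195 nm.

195 nm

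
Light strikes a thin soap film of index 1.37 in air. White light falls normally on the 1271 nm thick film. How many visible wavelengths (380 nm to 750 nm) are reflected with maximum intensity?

Ray reflecting at the top interface goes from n = 1.0 toward n = 1.37: a half-wave phase shift.
At the lower boundary (n = 1.37 to n = 1.0) the reflected ray undergoes no phase shift.
Net: one phase inversion between the two reflected rays.
With one net inversion, constructive interference in reflection requires 2 n t = (m + ½) λ.
λ = 2 n t / (m + ½) = 3483 / (m + ½) nm.
m=4: 774 nm (IR); m=5: 633 nm (visible); m=6: 536 nm (visible); m=7: 464 nm (visible); m=8: 410 nm (visible); m=9: 367 nm (UV).

4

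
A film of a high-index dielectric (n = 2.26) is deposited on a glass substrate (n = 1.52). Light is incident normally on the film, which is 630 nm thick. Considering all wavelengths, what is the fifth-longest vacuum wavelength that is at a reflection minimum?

570 nm

Top surface (1.0 → 2.26): reflection off a higher-index medium gives a half-wave phase shift.
Bottom surface (2.26 → 1.52): reflection off a lower-index medium gives no phase shift.
Exactly one π shift → a net half-wave offset.
With one net inversion, destructive interference in reflection requires 2 n t = m λ.
λ = 2 n t / m. The fifth-longest wavelength is m = 5: λ = 2 × 2.26 × 630 / 5.00 = 570 nm.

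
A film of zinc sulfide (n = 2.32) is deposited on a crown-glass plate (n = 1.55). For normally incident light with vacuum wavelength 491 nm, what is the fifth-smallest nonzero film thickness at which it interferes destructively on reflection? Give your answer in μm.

0.529 μm

At the upper boundary (n = 1.0 to n = 2.32) the reflected ray undergoes a half-wave phase shift.
At the lower boundary (n = 2.32 to n = 1.55) the reflected ray undergoes no phase shift.
Exactly one π shift → a net half-wave offset.
For minimum reflection here: 2 n t = m λ.
The fifth-smallest nonzero thickness corresponds to m = 5: t = m λ / (2 n) = 5.00 × 491 / (2 × 2.32) = 529 nm.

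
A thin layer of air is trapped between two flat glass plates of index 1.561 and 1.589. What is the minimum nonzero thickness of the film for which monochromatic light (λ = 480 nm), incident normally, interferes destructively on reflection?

240 nm

Top surface (1.561 → 1.0): reflection off a lower-index medium gives no phase shift.
Ray reflecting at the bottom interface goes from n = 1.0 toward n = 1.589: a half-wave phase shift.
Net: one phase inversion between the two reflected rays.
So the condition for destructive reflection is 2 n t = m λ.
Minimum nonzero at m = 1: t = λ / (2 n) = 480 / (2 × 1.0) = 240 nm.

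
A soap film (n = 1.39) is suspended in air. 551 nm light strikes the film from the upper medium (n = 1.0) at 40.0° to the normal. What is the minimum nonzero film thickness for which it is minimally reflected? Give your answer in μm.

At the upper boundary (n = 1.0 to n = 1.39) the reflected ray undergoes a half-wave phase shift.
Bottom surface (1.39 → 1.0): reflection off a lower-index medium gives no phase shift.
The two reflections differ by half a wavelength.
With one net inversion, destructive interference in reflection requires 2 n t cos θ_r = m λ.
Snell's law: 1.0 sin 40.0° = 1.39 sin θ_r → sin θ_r = 0.462, cos θ_r = 0.887.
Minimum nonzero at m = 1: t = λ / (2 n cos θ_r) = 551 / (2 × 1.39 × 0.887) = 224 nm.

0.224 μm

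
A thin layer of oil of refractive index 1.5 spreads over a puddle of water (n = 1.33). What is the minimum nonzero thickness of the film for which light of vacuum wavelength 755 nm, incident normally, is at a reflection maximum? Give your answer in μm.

0.126 μm

Top surface (1.0 → 1.5): reflection off a higher-index medium gives a half-wave phase shift.
Ray reflecting at the bottom interface goes from n = 1.5 toward n = 1.33: no phase shift.
The two reflections differ by half a wavelength.
With one net inversion, constructive interference in reflection requires 2 n t = (m + ½) λ.
Minimum at m = 0: t = λ / (4 n) = 755 / (4 × 1.5) = 126 nm.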